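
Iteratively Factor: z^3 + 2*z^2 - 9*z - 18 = (z + 3)*(z^2 - z - 6) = (z + 2)*(z + 3)*(z - 3)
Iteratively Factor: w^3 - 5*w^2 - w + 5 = (w - 1)*(w^2 - 4*w - 5) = (w - 5)*(w - 1)*(w + 1)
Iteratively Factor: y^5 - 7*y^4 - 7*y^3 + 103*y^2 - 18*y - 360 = (y - 4)*(y^4 - 3*y^3 - 19*y^2 + 27*y + 90) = (y - 4)*(y + 3)*(y^3 - 6*y^2 - y + 30) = (y - 5)*(y - 4)*(y + 3)*(y^2 - y - 6) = (y - 5)*(y - 4)*(y - 3)*(y + 3)*(y + 2)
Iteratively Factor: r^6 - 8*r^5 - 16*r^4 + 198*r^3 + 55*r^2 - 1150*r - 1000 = (r - 5)*(r^5 - 3*r^4 - 31*r^3 + 43*r^2 + 270*r + 200) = (r - 5)^2*(r^4 + 2*r^3 - 21*r^2 - 62*r - 40) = (r - 5)^2*(r + 4)*(r^3 - 2*r^2 - 13*r - 10) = (r - 5)^2*(r + 1)*(r + 4)*(r^2 - 3*r - 10) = (r - 5)^3*(r + 1)*(r + 4)*(r + 2)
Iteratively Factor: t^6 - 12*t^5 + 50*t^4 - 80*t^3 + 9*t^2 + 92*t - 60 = (t - 1)*(t^5 - 11*t^4 + 39*t^3 - 41*t^2 - 32*t + 60) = (t - 3)*(t - 1)*(t^4 - 8*t^3 + 15*t^2 + 4*t - 20) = (t - 3)*(t - 2)*(t - 1)*(t^3 - 6*t^2 + 3*t + 10) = (t - 3)*(t - 2)*(t - 1)*(t + 1)*(t^2 - 7*t + 10) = (t - 3)*(t - 2)^2*(t - 1)*(t + 1)*(t - 5)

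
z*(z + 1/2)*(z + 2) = z^3 + 5*z^2/2 + z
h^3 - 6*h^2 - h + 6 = (h - 6)*(h - 1)*(h + 1)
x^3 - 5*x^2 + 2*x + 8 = (x - 4)*(x - 2)*(x + 1)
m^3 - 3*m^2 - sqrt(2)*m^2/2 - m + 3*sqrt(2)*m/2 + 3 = (m - 3)*(m - sqrt(2))*(m + sqrt(2)/2)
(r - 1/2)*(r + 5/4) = r^2 + 3*r/4 - 5/8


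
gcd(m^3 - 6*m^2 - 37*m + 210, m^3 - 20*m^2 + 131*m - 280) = m^2 - 12*m + 35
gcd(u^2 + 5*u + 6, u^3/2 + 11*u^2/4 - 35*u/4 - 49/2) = u + 2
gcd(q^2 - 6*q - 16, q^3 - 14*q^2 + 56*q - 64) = q - 8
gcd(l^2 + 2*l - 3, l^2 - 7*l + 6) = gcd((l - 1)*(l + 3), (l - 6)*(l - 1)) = l - 1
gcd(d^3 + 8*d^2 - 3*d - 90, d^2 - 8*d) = 1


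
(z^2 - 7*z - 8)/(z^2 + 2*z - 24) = (z^2 - 7*z - 8)/(z^2 + 2*z - 24)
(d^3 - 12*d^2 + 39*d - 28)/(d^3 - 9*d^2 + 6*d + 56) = (d - 1)/(d + 2)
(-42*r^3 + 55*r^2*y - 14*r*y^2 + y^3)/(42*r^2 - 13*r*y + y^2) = -r + y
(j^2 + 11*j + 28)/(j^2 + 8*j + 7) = (j + 4)/(j + 1)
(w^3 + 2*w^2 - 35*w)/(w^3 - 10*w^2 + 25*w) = (w + 7)/(w - 5)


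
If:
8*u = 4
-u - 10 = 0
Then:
No Solution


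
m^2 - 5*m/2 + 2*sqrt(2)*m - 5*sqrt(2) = (m - 5/2)*(m + 2*sqrt(2))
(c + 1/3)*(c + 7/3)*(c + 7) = c^3 + 29*c^2/3 + 175*c/9 + 49/9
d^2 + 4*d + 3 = (d + 1)*(d + 3)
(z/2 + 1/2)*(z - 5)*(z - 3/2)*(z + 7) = z^4/2 + 3*z^3/4 - 75*z^2/4 + 29*z/4 + 105/4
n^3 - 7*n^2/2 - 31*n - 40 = (n - 8)*(n + 2)*(n + 5/2)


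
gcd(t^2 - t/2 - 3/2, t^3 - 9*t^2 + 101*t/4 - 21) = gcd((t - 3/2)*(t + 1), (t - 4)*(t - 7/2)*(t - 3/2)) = t - 3/2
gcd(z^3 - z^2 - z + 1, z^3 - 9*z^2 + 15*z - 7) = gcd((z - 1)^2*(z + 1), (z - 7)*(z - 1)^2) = z^2 - 2*z + 1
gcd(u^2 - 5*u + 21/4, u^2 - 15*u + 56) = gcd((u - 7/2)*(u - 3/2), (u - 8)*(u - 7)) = 1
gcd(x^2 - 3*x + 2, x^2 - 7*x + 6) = x - 1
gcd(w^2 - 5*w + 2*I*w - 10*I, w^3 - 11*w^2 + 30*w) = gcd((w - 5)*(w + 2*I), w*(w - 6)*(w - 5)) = w - 5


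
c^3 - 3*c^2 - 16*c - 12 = (c - 6)*(c + 1)*(c + 2)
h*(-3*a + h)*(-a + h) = 3*a^2*h - 4*a*h^2 + h^3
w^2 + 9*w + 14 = (w + 2)*(w + 7)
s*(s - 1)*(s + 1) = s^3 - s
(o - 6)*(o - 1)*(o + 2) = o^3 - 5*o^2 - 8*o + 12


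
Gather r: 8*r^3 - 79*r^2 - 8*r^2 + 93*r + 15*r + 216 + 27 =8*r^3 - 87*r^2 + 108*r + 243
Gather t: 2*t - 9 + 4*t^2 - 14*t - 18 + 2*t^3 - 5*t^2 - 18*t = 2*t^3 - t^2 - 30*t - 27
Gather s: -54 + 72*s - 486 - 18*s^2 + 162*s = -18*s^2 + 234*s - 540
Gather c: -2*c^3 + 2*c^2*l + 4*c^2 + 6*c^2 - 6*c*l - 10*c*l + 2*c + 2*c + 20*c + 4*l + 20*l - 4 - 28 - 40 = -2*c^3 + c^2*(2*l + 10) + c*(24 - 16*l) + 24*l - 72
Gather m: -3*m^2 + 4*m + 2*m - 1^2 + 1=-3*m^2 + 6*m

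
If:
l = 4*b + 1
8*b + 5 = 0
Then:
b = -5/8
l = -3/2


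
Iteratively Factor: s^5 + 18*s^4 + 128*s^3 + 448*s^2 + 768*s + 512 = (s + 4)*(s^4 + 14*s^3 + 72*s^2 + 160*s + 128) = (s + 4)^2*(s^3 + 10*s^2 + 32*s + 32) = (s + 4)^3*(s^2 + 6*s + 8) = (s + 2)*(s + 4)^3*(s + 4)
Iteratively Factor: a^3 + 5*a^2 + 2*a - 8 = (a - 1)*(a^2 + 6*a + 8) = (a - 1)*(a + 2)*(a + 4)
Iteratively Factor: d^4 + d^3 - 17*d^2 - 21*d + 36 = (d - 4)*(d^3 + 5*d^2 + 3*d - 9) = (d - 4)*(d + 3)*(d^2 + 2*d - 3) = (d - 4)*(d + 3)^2*(d - 1)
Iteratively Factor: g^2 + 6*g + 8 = (g + 4)*(g + 2)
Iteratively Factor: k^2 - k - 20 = (k + 4)*(k - 5)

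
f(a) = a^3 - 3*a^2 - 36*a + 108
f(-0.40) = 121.86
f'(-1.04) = -26.52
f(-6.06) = -6.56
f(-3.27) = 158.68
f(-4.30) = 127.82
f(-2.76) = 163.48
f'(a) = 3*a^2 - 6*a - 36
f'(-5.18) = 75.58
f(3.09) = -2.38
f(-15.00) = -3402.00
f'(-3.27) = 15.70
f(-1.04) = 141.07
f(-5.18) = 74.99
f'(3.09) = -25.90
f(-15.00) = -3402.00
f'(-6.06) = 110.53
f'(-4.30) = 45.27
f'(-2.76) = 3.41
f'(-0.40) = -33.12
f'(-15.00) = 729.00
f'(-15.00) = 729.00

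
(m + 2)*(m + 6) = m^2 + 8*m + 12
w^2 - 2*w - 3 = (w - 3)*(w + 1)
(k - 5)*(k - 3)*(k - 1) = k^3 - 9*k^2 + 23*k - 15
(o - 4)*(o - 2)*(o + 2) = o^3 - 4*o^2 - 4*o + 16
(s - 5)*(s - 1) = s^2 - 6*s + 5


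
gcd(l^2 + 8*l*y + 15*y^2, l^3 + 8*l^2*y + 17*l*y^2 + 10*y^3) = l + 5*y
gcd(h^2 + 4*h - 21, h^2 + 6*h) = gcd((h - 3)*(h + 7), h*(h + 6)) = 1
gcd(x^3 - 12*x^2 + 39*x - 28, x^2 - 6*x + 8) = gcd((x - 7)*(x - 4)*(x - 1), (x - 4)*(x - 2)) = x - 4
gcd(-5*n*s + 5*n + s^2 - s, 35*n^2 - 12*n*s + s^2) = -5*n + s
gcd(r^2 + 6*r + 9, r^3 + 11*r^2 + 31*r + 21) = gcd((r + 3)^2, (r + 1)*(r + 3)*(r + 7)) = r + 3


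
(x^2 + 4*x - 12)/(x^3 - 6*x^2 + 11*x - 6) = (x + 6)/(x^2 - 4*x + 3)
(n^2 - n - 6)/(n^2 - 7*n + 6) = (n^2 - n - 6)/(n^2 - 7*n + 6)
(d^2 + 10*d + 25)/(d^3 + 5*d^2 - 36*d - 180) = (d + 5)/(d^2 - 36)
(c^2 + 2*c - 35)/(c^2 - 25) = (c + 7)/(c + 5)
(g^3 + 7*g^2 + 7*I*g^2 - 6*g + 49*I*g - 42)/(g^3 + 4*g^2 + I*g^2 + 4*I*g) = (g^2 + g*(7 + 6*I) + 42*I)/(g*(g + 4))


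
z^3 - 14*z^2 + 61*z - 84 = (z - 7)*(z - 4)*(z - 3)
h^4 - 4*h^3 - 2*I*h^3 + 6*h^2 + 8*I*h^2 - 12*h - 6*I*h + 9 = (h - 3)*(h - 1)*(h - 3*I)*(h + I)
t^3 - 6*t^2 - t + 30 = (t - 5)*(t - 3)*(t + 2)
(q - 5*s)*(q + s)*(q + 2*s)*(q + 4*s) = q^4 + 2*q^3*s - 21*q^2*s^2 - 62*q*s^3 - 40*s^4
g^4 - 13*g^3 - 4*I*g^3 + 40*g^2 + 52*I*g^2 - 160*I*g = g*(g - 8)*(g - 5)*(g - 4*I)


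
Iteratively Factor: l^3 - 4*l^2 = (l - 4)*(l^2) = l*(l - 4)*(l)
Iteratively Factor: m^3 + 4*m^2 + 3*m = (m + 3)*(m^2 + m) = m*(m + 3)*(m + 1)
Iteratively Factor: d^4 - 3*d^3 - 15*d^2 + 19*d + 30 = (d + 3)*(d^3 - 6*d^2 + 3*d + 10) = (d - 2)*(d + 3)*(d^2 - 4*d - 5) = (d - 2)*(d + 1)*(d + 3)*(d - 5)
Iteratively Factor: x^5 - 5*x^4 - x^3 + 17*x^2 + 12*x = (x + 1)*(x^4 - 6*x^3 + 5*x^2 + 12*x) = x*(x + 1)*(x^3 - 6*x^2 + 5*x + 12) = x*(x - 3)*(x + 1)*(x^2 - 3*x - 4) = x*(x - 4)*(x - 3)*(x + 1)*(x + 1)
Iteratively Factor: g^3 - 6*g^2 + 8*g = (g - 4)*(g^2 - 2*g) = g*(g - 4)*(g - 2)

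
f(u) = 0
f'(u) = 0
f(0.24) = 0.00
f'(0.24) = 0.00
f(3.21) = 0.00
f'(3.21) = 0.00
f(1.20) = 0.00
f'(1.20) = 0.00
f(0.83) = 0.00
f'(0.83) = 0.00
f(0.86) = 0.00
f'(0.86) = 0.00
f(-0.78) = 0.00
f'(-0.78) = 0.00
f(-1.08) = 0.00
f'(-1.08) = 0.00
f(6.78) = 0.00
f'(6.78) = 0.00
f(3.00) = 0.00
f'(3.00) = 0.00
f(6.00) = 0.00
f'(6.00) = 0.00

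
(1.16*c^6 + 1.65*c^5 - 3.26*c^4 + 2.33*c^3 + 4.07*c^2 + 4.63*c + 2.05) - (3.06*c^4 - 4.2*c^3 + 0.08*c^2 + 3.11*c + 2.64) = 1.16*c^6 + 1.65*c^5 - 6.32*c^4 + 6.53*c^3 + 3.99*c^2 + 1.52*c - 0.59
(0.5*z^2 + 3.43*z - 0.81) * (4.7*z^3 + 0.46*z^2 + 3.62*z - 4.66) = 2.35*z^5 + 16.351*z^4 - 0.4192*z^3 + 9.714*z^2 - 18.916*z + 3.7746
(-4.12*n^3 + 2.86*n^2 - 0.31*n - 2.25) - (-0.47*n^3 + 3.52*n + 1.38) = -3.65*n^3 + 2.86*n^2 - 3.83*n - 3.63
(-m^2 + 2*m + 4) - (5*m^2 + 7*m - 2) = -6*m^2 - 5*m + 6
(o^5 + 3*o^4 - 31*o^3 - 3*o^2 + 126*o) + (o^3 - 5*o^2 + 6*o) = o^5 + 3*o^4 - 30*o^3 - 8*o^2 + 132*o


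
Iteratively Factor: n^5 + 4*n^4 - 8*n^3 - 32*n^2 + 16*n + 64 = (n - 2)*(n^4 + 6*n^3 + 4*n^2 - 24*n - 32) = (n - 2)*(n + 4)*(n^3 + 2*n^2 - 4*n - 8) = (n - 2)^2*(n + 4)*(n^2 + 4*n + 4) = (n - 2)^2*(n + 2)*(n + 4)*(n + 2)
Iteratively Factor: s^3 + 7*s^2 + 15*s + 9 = (s + 1)*(s^2 + 6*s + 9) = (s + 1)*(s + 3)*(s + 3)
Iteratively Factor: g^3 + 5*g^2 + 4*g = (g)*(g^2 + 5*g + 4) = g*(g + 4)*(g + 1)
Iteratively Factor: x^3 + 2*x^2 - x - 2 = (x - 1)*(x^2 + 3*x + 2) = (x - 1)*(x + 1)*(x + 2)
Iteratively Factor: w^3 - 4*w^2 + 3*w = (w)*(w^2 - 4*w + 3) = w*(w - 3)*(w - 1)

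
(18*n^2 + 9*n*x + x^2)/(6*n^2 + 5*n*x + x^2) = (6*n + x)/(2*n + x)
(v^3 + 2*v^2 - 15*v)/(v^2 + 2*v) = (v^2 + 2*v - 15)/(v + 2)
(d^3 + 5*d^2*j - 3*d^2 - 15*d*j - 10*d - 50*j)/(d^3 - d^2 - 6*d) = (d^2 + 5*d*j - 5*d - 25*j)/(d*(d - 3))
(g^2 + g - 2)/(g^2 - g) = (g + 2)/g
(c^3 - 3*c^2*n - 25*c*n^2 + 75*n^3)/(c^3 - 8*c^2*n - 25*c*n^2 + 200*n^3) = (c - 3*n)/(c - 8*n)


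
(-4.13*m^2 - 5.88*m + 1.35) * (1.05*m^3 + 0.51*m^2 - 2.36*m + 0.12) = -4.3365*m^5 - 8.2803*m^4 + 8.1655*m^3 + 14.0697*m^2 - 3.8916*m + 0.162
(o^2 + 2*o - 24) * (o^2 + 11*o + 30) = o^4 + 13*o^3 + 28*o^2 - 204*o - 720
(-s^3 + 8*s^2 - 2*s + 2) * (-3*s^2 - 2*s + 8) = 3*s^5 - 22*s^4 - 18*s^3 + 62*s^2 - 20*s + 16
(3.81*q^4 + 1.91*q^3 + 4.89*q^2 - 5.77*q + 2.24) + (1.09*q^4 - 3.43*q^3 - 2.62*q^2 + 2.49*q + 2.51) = 4.9*q^4 - 1.52*q^3 + 2.27*q^2 - 3.28*q + 4.75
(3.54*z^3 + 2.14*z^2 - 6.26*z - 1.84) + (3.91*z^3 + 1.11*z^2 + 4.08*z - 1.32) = 7.45*z^3 + 3.25*z^2 - 2.18*z - 3.16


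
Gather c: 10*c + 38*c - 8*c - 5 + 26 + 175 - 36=40*c + 160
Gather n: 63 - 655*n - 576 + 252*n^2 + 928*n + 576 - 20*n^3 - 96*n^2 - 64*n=-20*n^3 + 156*n^2 + 209*n + 63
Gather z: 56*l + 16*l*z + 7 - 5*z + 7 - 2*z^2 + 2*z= 56*l - 2*z^2 + z*(16*l - 3) + 14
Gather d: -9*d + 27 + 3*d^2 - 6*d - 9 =3*d^2 - 15*d + 18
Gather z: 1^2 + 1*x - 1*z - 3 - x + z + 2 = 0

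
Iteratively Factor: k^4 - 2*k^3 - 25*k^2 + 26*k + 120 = (k + 2)*(k^3 - 4*k^2 - 17*k + 60) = (k - 3)*(k + 2)*(k^2 - k - 20) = (k - 3)*(k + 2)*(k + 4)*(k - 5)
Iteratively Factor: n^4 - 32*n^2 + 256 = (n - 4)*(n^3 + 4*n^2 - 16*n - 64) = (n - 4)^2*(n^2 + 8*n + 16) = (n - 4)^2*(n + 4)*(n + 4)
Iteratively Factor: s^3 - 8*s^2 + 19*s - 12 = (s - 3)*(s^2 - 5*s + 4) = (s - 4)*(s - 3)*(s - 1)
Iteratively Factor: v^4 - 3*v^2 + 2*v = (v - 1)*(v^3 + v^2 - 2*v) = (v - 1)^2*(v^2 + 2*v) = v*(v - 1)^2*(v + 2)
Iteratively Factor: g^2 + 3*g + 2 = (g + 1)*(g + 2)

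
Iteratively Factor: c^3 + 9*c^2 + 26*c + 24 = (c + 4)*(c^2 + 5*c + 6) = (c + 3)*(c + 4)*(c + 2)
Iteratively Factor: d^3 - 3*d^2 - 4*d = (d - 4)*(d^2 + d) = (d - 4)*(d + 1)*(d)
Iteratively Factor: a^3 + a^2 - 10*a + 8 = (a + 4)*(a^2 - 3*a + 2) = (a - 1)*(a + 4)*(a - 2)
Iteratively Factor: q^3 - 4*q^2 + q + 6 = (q - 2)*(q^2 - 2*q - 3) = (q - 2)*(q + 1)*(q - 3)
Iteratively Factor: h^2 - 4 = (h + 2)*(h - 2)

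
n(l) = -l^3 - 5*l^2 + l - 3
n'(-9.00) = -152.00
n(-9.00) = 312.00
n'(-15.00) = -524.00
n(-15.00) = 2232.00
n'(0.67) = -7.05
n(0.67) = -4.88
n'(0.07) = 0.29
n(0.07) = -2.95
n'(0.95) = -11.21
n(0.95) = -7.42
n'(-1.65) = 9.33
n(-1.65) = -13.77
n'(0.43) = -3.85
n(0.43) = -3.57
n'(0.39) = -3.36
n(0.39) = -3.43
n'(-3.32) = 1.13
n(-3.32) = -24.84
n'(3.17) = -60.85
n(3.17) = -81.93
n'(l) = -3*l^2 - 10*l + 1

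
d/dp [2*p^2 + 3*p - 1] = 4*p + 3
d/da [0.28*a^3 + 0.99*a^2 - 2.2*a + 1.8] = 0.84*a^2 + 1.98*a - 2.2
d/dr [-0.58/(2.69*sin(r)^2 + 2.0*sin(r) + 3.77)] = (3.1204*sin(r) + 1.16)*cos(r)/(2.69*sin(r)^2 + 2.0*sin(r) + 3.77)^2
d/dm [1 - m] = -1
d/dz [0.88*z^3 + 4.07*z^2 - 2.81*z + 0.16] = 2.64*z^2 + 8.14*z - 2.81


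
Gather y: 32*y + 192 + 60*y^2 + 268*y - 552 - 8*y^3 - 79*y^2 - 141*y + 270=-8*y^3 - 19*y^2 + 159*y - 90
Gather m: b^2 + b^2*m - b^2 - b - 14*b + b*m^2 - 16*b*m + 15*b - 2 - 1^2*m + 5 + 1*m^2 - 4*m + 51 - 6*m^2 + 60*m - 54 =m^2*(b - 5) + m*(b^2 - 16*b + 55)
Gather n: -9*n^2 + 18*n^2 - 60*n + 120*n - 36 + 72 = 9*n^2 + 60*n + 36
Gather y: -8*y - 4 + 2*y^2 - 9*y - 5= 2*y^2 - 17*y - 9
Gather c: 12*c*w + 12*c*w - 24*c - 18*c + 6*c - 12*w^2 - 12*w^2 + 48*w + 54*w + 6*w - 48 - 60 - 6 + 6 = c*(24*w - 36) - 24*w^2 + 108*w - 108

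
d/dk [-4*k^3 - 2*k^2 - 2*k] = -12*k^2 - 4*k - 2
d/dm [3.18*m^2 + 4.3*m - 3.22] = 6.36*m + 4.3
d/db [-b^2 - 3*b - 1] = -2*b - 3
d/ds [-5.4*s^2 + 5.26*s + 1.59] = 5.26 - 10.8*s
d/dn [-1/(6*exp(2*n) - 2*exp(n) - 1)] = (12*exp(n) - 2)*exp(n)/(-6*exp(2*n) + 2*exp(n) + 1)^2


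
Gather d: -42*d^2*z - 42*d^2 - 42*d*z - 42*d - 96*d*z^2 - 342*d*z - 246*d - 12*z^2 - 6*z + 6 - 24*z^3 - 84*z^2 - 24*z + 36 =d^2*(-42*z - 42) + d*(-96*z^2 - 384*z - 288) - 24*z^3 - 96*z^2 - 30*z + 42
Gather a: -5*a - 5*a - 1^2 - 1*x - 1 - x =-10*a - 2*x - 2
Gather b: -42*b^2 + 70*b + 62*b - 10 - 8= -42*b^2 + 132*b - 18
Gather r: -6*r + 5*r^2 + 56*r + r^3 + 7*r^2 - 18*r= r^3 + 12*r^2 + 32*r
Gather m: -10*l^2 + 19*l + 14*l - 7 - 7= -10*l^2 + 33*l - 14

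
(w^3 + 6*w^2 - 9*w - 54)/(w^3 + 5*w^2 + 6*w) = (w^2 + 3*w - 18)/(w*(w + 2))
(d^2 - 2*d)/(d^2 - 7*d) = (d - 2)/(d - 7)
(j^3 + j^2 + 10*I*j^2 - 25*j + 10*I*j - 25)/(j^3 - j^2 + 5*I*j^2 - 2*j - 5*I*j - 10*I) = (j + 5*I)/(j - 2)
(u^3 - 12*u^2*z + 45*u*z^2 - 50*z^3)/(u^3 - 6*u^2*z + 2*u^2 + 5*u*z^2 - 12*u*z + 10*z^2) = (-u^2 + 7*u*z - 10*z^2)/(-u^2 + u*z - 2*u + 2*z)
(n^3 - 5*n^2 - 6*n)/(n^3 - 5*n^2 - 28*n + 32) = n*(n^2 - 5*n - 6)/(n^3 - 5*n^2 - 28*n + 32)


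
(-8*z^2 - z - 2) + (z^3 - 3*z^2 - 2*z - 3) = z^3 - 11*z^2 - 3*z - 5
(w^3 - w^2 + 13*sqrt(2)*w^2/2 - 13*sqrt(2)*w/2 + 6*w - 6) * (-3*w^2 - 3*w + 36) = -3*w^5 - 39*sqrt(2)*w^4/2 + 21*w^3 - 36*w^2 + 507*sqrt(2)*w^2/2 - 234*sqrt(2)*w + 234*w - 216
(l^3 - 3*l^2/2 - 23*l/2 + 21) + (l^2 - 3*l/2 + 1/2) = l^3 - l^2/2 - 13*l + 43/2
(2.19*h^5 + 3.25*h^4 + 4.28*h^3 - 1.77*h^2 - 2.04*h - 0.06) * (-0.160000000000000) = -0.3504*h^5 - 0.52*h^4 - 0.6848*h^3 + 0.2832*h^2 + 0.3264*h + 0.0096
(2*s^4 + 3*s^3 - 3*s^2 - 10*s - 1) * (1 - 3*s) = -6*s^5 - 7*s^4 + 12*s^3 + 27*s^2 - 7*s - 1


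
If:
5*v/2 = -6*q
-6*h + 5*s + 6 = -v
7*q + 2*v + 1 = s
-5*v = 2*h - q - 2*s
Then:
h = 871/436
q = 25/218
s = 273/218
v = -30/109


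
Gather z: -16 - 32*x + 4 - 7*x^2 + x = -7*x^2 - 31*x - 12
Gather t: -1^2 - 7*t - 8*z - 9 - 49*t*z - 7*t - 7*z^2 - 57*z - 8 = t*(-49*z - 14) - 7*z^2 - 65*z - 18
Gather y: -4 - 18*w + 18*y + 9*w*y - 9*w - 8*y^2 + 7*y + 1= -27*w - 8*y^2 + y*(9*w + 25) - 3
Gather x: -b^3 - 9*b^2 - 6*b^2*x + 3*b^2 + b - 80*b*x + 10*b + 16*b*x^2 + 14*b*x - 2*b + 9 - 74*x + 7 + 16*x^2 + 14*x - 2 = -b^3 - 6*b^2 + 9*b + x^2*(16*b + 16) + x*(-6*b^2 - 66*b - 60) + 14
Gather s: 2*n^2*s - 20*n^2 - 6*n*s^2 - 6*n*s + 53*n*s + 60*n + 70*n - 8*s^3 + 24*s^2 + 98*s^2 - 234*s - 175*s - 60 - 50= -20*n^2 + 130*n - 8*s^3 + s^2*(122 - 6*n) + s*(2*n^2 + 47*n - 409) - 110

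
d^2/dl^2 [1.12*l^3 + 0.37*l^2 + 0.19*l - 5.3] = 6.72*l + 0.74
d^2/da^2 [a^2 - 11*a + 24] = 2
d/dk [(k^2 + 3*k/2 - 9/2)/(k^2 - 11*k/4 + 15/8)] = -68/(16*k^2 - 40*k + 25)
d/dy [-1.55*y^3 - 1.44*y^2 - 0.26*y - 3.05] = -4.65*y^2 - 2.88*y - 0.26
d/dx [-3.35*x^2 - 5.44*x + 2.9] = -6.7*x - 5.44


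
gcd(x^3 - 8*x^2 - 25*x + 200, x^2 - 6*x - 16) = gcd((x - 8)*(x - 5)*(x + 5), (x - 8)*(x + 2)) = x - 8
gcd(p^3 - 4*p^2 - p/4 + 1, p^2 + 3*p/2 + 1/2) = p + 1/2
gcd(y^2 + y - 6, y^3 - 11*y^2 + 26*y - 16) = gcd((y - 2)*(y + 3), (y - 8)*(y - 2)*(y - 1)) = y - 2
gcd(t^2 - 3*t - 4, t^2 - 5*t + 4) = t - 4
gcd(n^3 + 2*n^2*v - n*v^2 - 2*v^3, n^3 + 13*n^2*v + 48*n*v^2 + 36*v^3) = n + v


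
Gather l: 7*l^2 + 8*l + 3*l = 7*l^2 + 11*l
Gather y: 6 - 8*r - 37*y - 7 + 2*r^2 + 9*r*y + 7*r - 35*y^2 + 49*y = 2*r^2 - r - 35*y^2 + y*(9*r + 12) - 1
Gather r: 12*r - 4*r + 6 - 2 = 8*r + 4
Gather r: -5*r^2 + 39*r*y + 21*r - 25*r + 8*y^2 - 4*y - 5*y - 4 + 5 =-5*r^2 + r*(39*y - 4) + 8*y^2 - 9*y + 1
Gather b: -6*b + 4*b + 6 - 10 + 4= -2*b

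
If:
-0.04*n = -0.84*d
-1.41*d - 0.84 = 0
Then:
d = -0.60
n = -12.51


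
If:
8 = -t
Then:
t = -8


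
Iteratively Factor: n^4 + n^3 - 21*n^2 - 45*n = (n - 5)*(n^3 + 6*n^2 + 9*n) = (n - 5)*(n + 3)*(n^2 + 3*n) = (n - 5)*(n + 3)^2*(n)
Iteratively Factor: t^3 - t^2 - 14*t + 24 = (t + 4)*(t^2 - 5*t + 6) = (t - 2)*(t + 4)*(t - 3)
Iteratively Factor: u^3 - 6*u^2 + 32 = (u + 2)*(u^2 - 8*u + 16) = (u - 4)*(u + 2)*(u - 4)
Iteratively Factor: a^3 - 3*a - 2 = (a + 1)*(a^2 - a - 2) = (a - 2)*(a + 1)*(a + 1)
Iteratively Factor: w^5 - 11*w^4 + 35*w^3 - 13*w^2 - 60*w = (w - 4)*(w^4 - 7*w^3 + 7*w^2 + 15*w) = (w - 5)*(w - 4)*(w^3 - 2*w^2 - 3*w) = w*(w - 5)*(w - 4)*(w^2 - 2*w - 3) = w*(w - 5)*(w - 4)*(w + 1)*(w - 3)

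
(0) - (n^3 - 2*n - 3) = -n^3 + 2*n + 3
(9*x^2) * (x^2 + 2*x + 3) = 9*x^4 + 18*x^3 + 27*x^2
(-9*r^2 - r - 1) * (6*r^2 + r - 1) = -54*r^4 - 15*r^3 + 2*r^2 + 1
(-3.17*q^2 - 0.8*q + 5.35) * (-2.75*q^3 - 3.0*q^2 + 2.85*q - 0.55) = 8.7175*q^5 + 11.71*q^4 - 21.347*q^3 - 16.5865*q^2 + 15.6875*q - 2.9425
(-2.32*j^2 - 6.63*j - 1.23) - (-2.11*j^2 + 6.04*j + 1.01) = -0.21*j^2 - 12.67*j - 2.24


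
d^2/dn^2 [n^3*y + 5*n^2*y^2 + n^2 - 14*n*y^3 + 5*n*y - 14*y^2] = 6*n*y + 10*y^2 + 2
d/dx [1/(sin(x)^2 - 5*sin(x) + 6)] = (5 - 2*sin(x))*cos(x)/(sin(x)^2 - 5*sin(x) + 6)^2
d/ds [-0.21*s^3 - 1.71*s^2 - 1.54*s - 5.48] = -0.63*s^2 - 3.42*s - 1.54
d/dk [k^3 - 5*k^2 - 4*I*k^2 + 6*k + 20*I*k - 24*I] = 3*k^2 - 10*k - 8*I*k + 6 + 20*I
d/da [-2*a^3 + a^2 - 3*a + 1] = -6*a^2 + 2*a - 3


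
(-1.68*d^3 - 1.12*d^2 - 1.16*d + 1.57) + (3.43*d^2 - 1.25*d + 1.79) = -1.68*d^3 + 2.31*d^2 - 2.41*d + 3.36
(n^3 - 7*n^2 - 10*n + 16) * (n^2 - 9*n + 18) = n^5 - 16*n^4 + 71*n^3 - 20*n^2 - 324*n + 288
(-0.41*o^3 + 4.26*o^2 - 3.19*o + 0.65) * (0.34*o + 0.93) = -0.1394*o^4 + 1.0671*o^3 + 2.8772*o^2 - 2.7457*o + 0.6045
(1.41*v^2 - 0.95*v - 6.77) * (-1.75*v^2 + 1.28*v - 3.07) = -2.4675*v^4 + 3.4673*v^3 + 6.3028*v^2 - 5.7491*v + 20.7839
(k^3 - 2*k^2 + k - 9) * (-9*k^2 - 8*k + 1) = -9*k^5 + 10*k^4 + 8*k^3 + 71*k^2 + 73*k - 9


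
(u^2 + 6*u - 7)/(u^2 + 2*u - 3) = (u + 7)/(u + 3)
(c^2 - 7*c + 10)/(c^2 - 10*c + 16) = (c - 5)/(c - 8)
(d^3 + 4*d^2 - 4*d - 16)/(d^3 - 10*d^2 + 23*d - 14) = (d^2 + 6*d + 8)/(d^2 - 8*d + 7)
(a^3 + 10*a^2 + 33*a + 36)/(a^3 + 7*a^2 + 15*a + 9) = (a + 4)/(a + 1)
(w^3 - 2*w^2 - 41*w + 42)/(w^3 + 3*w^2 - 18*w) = (w^2 - 8*w + 7)/(w*(w - 3))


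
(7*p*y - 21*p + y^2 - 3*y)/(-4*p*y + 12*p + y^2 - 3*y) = (7*p + y)/(-4*p + y)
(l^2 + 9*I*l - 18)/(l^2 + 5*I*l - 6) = (l + 6*I)/(l + 2*I)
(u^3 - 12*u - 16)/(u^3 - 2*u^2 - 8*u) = (u + 2)/u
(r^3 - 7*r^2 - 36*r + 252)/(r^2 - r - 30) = (r^2 - r - 42)/(r + 5)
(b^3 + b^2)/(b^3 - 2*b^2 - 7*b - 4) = b^2/(b^2 - 3*b - 4)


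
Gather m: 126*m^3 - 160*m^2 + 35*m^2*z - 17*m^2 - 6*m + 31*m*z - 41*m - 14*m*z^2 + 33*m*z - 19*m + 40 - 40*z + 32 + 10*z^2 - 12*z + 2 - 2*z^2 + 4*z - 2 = 126*m^3 + m^2*(35*z - 177) + m*(-14*z^2 + 64*z - 66) + 8*z^2 - 48*z + 72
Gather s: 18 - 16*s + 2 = 20 - 16*s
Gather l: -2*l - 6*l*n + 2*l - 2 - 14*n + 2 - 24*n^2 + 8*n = -6*l*n - 24*n^2 - 6*n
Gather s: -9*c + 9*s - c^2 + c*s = -c^2 - 9*c + s*(c + 9)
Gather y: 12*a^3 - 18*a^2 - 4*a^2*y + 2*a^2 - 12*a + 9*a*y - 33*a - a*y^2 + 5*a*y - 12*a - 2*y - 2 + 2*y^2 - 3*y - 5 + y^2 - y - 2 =12*a^3 - 16*a^2 - 57*a + y^2*(3 - a) + y*(-4*a^2 + 14*a - 6) - 9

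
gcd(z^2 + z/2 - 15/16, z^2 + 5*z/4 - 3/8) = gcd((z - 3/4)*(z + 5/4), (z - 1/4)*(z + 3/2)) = 1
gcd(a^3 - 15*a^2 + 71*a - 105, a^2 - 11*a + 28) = a - 7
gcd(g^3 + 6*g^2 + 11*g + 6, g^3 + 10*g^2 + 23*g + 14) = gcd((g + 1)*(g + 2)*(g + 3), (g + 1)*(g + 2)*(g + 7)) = g^2 + 3*g + 2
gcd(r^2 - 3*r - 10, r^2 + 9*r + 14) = r + 2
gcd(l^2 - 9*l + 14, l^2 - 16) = 1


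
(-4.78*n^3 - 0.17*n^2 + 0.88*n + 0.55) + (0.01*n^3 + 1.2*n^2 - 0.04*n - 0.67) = -4.77*n^3 + 1.03*n^2 + 0.84*n - 0.12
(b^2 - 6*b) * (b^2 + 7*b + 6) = b^4 + b^3 - 36*b^2 - 36*b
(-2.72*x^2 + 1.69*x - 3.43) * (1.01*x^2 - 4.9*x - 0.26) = -2.7472*x^4 + 15.0349*x^3 - 11.0381*x^2 + 16.3676*x + 0.8918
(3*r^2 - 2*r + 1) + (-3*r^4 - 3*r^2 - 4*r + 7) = -3*r^4 - 6*r + 8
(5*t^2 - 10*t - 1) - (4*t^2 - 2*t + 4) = t^2 - 8*t - 5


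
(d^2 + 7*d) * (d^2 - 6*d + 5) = d^4 + d^3 - 37*d^2 + 35*d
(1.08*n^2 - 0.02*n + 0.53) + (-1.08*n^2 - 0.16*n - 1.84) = -0.18*n - 1.31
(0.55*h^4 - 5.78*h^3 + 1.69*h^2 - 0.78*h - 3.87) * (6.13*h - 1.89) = 3.3715*h^5 - 36.4709*h^4 + 21.2839*h^3 - 7.9755*h^2 - 22.2489*h + 7.3143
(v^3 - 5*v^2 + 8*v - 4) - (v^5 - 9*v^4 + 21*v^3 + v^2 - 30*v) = -v^5 + 9*v^4 - 20*v^3 - 6*v^2 + 38*v - 4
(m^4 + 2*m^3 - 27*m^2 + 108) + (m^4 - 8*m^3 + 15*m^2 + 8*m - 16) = 2*m^4 - 6*m^3 - 12*m^2 + 8*m + 92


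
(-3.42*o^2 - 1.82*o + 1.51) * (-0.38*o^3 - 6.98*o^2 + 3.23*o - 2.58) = 1.2996*o^5 + 24.5632*o^4 + 1.0832*o^3 - 7.5948*o^2 + 9.5729*o - 3.8958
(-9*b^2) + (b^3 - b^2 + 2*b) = b^3 - 10*b^2 + 2*b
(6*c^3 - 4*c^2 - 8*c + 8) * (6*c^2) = 36*c^5 - 24*c^4 - 48*c^3 + 48*c^2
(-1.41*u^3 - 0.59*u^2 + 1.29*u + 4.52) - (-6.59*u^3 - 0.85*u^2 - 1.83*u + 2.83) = 5.18*u^3 + 0.26*u^2 + 3.12*u + 1.69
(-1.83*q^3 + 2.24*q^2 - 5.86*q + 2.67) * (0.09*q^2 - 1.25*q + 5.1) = -0.1647*q^5 + 2.4891*q^4 - 12.6604*q^3 + 18.9893*q^2 - 33.2235*q + 13.617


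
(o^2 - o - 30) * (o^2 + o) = o^4 - 31*o^2 - 30*o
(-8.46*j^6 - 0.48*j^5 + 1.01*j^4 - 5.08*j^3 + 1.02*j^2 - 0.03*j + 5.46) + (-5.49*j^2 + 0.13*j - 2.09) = -8.46*j^6 - 0.48*j^5 + 1.01*j^4 - 5.08*j^3 - 4.47*j^2 + 0.1*j + 3.37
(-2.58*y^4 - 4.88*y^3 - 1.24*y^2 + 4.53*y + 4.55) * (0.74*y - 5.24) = -1.9092*y^5 + 9.908*y^4 + 24.6536*y^3 + 9.8498*y^2 - 20.3702*y - 23.842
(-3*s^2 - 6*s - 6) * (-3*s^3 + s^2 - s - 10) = 9*s^5 + 15*s^4 + 15*s^3 + 30*s^2 + 66*s + 60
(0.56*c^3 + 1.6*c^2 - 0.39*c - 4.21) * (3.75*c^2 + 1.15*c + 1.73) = 2.1*c^5 + 6.644*c^4 + 1.3463*c^3 - 13.468*c^2 - 5.5162*c - 7.2833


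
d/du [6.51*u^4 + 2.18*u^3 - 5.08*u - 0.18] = 26.04*u^3 + 6.54*u^2 - 5.08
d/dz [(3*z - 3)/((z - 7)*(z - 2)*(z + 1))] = 3*(-2*z^3 + 11*z^2 - 16*z + 19)/(z^6 - 16*z^5 + 74*z^4 - 52*z^3 - 199*z^2 + 140*z + 196)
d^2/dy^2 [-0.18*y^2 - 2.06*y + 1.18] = -0.360000000000000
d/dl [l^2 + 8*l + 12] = 2*l + 8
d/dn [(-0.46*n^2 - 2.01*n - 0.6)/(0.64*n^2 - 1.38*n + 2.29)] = (1.9212*n^2 - 1.3388*n - 5.4309)/(0.4096*n^4 - 1.7664*n^3 + 4.8356*n^2 - 6.3204*n + 5.2441)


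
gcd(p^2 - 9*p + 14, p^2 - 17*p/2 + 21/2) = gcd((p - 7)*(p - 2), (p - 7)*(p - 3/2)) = p - 7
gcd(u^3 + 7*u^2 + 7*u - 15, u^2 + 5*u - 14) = 1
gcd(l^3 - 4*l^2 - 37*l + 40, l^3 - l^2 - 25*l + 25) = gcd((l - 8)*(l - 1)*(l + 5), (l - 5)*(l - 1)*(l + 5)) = l^2 + 4*l - 5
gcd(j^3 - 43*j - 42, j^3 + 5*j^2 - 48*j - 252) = j^2 - j - 42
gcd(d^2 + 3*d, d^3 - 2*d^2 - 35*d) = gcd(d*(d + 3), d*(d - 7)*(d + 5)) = d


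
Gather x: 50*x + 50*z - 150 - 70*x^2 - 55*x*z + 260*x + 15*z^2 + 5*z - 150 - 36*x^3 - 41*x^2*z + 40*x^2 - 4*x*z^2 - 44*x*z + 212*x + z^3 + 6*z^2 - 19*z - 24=-36*x^3 + x^2*(-41*z - 30) + x*(-4*z^2 - 99*z + 522) + z^3 + 21*z^2 + 36*z - 324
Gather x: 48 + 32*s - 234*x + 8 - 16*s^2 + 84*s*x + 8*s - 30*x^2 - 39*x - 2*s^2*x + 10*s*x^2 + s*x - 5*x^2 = -16*s^2 + 40*s + x^2*(10*s - 35) + x*(-2*s^2 + 85*s - 273) + 56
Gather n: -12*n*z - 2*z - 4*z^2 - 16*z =-12*n*z - 4*z^2 - 18*z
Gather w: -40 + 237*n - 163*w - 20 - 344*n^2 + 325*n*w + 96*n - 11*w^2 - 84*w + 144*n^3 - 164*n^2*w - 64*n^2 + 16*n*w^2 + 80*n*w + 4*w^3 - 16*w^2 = 144*n^3 - 408*n^2 + 333*n + 4*w^3 + w^2*(16*n - 27) + w*(-164*n^2 + 405*n - 247) - 60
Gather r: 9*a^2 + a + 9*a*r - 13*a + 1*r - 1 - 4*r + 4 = 9*a^2 - 12*a + r*(9*a - 3) + 3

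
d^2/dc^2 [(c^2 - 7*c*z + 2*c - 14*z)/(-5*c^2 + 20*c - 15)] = 2*(7*c^3*z - 6*c^3 + 42*c^2*z + 9*c^2 - 231*c*z + 18*c + 266*z - 33)/(5*(c^6 - 12*c^5 + 57*c^4 - 136*c^3 + 171*c^2 - 108*c + 27))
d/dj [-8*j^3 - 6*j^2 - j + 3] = -24*j^2 - 12*j - 1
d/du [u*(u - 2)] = 2*u - 2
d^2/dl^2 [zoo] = 0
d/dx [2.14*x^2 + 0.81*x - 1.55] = 4.28*x + 0.81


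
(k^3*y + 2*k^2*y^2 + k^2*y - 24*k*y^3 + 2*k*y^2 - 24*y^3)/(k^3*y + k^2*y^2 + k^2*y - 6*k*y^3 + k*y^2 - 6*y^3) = (-k^2 - 2*k*y + 24*y^2)/(-k^2 - k*y + 6*y^2)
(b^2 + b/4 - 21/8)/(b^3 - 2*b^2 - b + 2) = (b^2 + b/4 - 21/8)/(b^3 - 2*b^2 - b + 2)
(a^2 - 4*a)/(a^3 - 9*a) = (a - 4)/(a^2 - 9)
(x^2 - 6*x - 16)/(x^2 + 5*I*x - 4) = (x^2 - 6*x - 16)/(x^2 + 5*I*x - 4)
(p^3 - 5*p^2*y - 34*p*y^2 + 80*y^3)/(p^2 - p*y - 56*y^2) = (p^2 + 3*p*y - 10*y^2)/(p + 7*y)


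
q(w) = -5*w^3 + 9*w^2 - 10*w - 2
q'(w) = -15*w^2 + 18*w - 10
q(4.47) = -313.45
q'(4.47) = -229.25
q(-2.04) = 98.30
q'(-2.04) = -109.14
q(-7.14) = 2348.19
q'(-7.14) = -903.21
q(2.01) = -26.34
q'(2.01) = -34.42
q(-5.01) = 902.76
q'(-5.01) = -476.68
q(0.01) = -2.10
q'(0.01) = -9.82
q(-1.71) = 66.42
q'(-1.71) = -84.64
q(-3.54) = 367.99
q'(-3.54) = -261.69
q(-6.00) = 1462.00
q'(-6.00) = -658.00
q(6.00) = -818.00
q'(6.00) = -442.00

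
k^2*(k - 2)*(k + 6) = k^4 + 4*k^3 - 12*k^2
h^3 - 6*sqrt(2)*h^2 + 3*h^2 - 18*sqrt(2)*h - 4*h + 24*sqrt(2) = (h - 1)*(h + 4)*(h - 6*sqrt(2))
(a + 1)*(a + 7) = a^2 + 8*a + 7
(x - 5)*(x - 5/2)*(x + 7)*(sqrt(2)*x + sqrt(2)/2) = sqrt(2)*x^4 - 161*sqrt(2)*x^2/4 + 135*sqrt(2)*x/2 + 175*sqrt(2)/4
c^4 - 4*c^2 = c^2*(c - 2)*(c + 2)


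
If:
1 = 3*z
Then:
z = 1/3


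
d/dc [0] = 0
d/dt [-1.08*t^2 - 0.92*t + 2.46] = -2.16*t - 0.92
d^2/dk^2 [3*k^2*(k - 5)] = 18*k - 30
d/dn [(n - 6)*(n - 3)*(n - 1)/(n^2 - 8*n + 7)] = (n^2 - 14*n + 45)/(n^2 - 14*n + 49)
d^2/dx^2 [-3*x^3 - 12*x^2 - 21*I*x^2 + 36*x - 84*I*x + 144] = -18*x - 24 - 42*I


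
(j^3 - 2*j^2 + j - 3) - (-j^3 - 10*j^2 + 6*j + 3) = 2*j^3 + 8*j^2 - 5*j - 6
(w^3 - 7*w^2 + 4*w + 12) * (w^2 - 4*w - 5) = w^5 - 11*w^4 + 27*w^3 + 31*w^2 - 68*w - 60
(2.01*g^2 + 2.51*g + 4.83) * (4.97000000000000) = 9.9897*g^2 + 12.4747*g + 24.0051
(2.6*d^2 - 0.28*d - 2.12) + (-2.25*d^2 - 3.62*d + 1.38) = 0.35*d^2 - 3.9*d - 0.74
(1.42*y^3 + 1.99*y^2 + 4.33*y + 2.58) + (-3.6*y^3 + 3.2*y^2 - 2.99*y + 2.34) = -2.18*y^3 + 5.19*y^2 + 1.34*y + 4.92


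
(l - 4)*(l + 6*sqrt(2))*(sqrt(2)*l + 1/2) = sqrt(2)*l^3 - 4*sqrt(2)*l^2 + 25*l^2/2 - 50*l + 3*sqrt(2)*l - 12*sqrt(2)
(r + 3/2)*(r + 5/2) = r^2 + 4*r + 15/4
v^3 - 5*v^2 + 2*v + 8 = (v - 4)*(v - 2)*(v + 1)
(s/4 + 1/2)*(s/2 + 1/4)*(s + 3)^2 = s^4/8 + 17*s^3/16 + 25*s^2/8 + 57*s/16 + 9/8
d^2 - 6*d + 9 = (d - 3)^2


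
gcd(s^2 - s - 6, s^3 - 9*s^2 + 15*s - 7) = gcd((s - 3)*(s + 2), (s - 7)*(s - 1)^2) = 1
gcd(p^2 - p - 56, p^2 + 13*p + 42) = p + 7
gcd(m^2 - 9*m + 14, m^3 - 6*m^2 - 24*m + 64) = m - 2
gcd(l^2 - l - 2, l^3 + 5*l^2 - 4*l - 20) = l - 2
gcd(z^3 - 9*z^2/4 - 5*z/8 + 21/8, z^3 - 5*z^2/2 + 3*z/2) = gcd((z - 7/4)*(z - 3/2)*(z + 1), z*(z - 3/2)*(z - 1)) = z - 3/2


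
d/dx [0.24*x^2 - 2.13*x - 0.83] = 0.48*x - 2.13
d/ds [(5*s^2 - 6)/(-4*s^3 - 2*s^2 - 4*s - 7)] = 2*(10*s^4 - 46*s^2 - 47*s - 12)/(16*s^6 + 16*s^5 + 36*s^4 + 72*s^3 + 44*s^2 + 56*s + 49)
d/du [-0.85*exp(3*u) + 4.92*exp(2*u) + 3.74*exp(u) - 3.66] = (-2.55*exp(2*u) + 9.84*exp(u) + 3.74)*exp(u)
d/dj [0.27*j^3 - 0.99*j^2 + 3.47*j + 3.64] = 0.81*j^2 - 1.98*j + 3.47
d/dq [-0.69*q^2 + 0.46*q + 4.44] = 0.46 - 1.38*q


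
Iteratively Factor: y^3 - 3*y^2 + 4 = (y - 2)*(y^2 - y - 2) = (y - 2)*(y + 1)*(y - 2)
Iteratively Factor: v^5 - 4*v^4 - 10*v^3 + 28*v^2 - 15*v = (v - 1)*(v^4 - 3*v^3 - 13*v^2 + 15*v) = (v - 1)*(v + 3)*(v^3 - 6*v^2 + 5*v) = v*(v - 1)*(v + 3)*(v^2 - 6*v + 5) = v*(v - 5)*(v - 1)*(v + 3)*(v - 1)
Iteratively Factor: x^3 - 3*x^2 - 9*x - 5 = (x - 5)*(x^2 + 2*x + 1) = (x - 5)*(x + 1)*(x + 1)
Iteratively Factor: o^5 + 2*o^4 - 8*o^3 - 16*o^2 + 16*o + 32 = (o - 2)*(o^4 + 4*o^3 - 16*o - 16) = (o - 2)*(o + 2)*(o^3 + 2*o^2 - 4*o - 8) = (o - 2)^2*(o + 2)*(o^2 + 4*o + 4) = (o - 2)^2*(o + 2)^2*(o + 2)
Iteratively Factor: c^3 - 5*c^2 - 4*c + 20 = (c - 5)*(c^2 - 4) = (c - 5)*(c + 2)*(c - 2)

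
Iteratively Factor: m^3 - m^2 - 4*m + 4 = (m - 2)*(m^2 + m - 2) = (m - 2)*(m - 1)*(m + 2)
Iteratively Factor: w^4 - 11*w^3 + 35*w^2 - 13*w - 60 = (w - 4)*(w^3 - 7*w^2 + 7*w + 15) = (w - 4)*(w - 3)*(w^2 - 4*w - 5) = (w - 5)*(w - 4)*(w - 3)*(w + 1)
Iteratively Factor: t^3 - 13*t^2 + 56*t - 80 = (t - 4)*(t^2 - 9*t + 20) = (t - 5)*(t - 4)*(t - 4)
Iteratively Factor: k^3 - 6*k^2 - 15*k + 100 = (k - 5)*(k^2 - k - 20) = (k - 5)^2*(k + 4)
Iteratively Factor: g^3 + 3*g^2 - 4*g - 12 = (g + 3)*(g^2 - 4) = (g + 2)*(g + 3)*(g - 2)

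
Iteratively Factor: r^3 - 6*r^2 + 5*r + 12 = (r - 3)*(r^2 - 3*r - 4) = (r - 3)*(r + 1)*(r - 4)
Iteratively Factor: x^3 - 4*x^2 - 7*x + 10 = (x - 5)*(x^2 + x - 2) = (x - 5)*(x - 1)*(x + 2)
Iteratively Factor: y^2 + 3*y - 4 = (y + 4)*(y - 1)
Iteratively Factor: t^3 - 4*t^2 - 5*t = (t + 1)*(t^2 - 5*t) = (t - 5)*(t + 1)*(t)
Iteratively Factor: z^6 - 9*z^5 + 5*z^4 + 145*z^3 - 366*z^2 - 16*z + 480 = (z - 3)*(z^5 - 6*z^4 - 13*z^3 + 106*z^2 - 48*z - 160) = (z - 3)*(z + 4)*(z^4 - 10*z^3 + 27*z^2 - 2*z - 40) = (z - 3)*(z - 2)*(z + 4)*(z^3 - 8*z^2 + 11*z + 20) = (z - 3)*(z - 2)*(z + 1)*(z + 4)*(z^2 - 9*z + 20) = (z - 4)*(z - 3)*(z - 2)*(z + 1)*(z + 4)*(z - 5)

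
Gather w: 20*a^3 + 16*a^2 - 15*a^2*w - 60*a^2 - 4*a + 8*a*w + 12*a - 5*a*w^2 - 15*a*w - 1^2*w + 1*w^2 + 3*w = 20*a^3 - 44*a^2 + 8*a + w^2*(1 - 5*a) + w*(-15*a^2 - 7*a + 2)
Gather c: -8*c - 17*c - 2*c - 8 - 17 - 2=-27*c - 27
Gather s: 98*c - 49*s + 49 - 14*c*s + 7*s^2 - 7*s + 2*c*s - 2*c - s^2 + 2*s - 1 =96*c + 6*s^2 + s*(-12*c - 54) + 48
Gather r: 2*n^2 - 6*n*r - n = 2*n^2 - 6*n*r - n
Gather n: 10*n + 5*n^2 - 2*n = 5*n^2 + 8*n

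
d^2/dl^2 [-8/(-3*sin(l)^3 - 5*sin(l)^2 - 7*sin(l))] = 8*(-81*sin(l)^3 - 165*sin(l)^2 - 34*sin(l) + 135 + 227/sin(l) + 210/sin(l)^2 + 98/sin(l)^3)/(3*sin(l)^2 + 5*sin(l) + 7)^3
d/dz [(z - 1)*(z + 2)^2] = 3*z*(z + 2)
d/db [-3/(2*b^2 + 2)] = 3*b/(b^2 + 1)^2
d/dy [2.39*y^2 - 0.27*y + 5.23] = 4.78*y - 0.27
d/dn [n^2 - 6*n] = 2*n - 6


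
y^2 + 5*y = y*(y + 5)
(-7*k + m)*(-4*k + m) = 28*k^2 - 11*k*m + m^2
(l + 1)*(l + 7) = l^2 + 8*l + 7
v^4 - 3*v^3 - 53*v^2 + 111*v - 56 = (v - 8)*(v - 1)^2*(v + 7)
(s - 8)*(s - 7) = s^2 - 15*s + 56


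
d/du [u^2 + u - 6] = 2*u + 1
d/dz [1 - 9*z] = -9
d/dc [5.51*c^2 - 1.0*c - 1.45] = 11.02*c - 1.0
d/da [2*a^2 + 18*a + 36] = 4*a + 18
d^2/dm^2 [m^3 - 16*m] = 6*m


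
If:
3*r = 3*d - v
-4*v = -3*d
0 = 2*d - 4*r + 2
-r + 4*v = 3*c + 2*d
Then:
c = 1/6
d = 2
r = 3/2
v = 3/2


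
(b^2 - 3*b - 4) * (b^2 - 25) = b^4 - 3*b^3 - 29*b^2 + 75*b + 100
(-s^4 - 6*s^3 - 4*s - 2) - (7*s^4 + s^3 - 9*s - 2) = -8*s^4 - 7*s^3 + 5*s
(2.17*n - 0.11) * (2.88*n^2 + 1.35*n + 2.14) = 6.2496*n^3 + 2.6127*n^2 + 4.4953*n - 0.2354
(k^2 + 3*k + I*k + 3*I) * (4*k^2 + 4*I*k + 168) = 4*k^4 + 12*k^3 + 8*I*k^3 + 164*k^2 + 24*I*k^2 + 492*k + 168*I*k + 504*I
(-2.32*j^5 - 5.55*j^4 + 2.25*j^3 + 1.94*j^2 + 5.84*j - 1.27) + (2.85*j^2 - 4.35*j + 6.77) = -2.32*j^5 - 5.55*j^4 + 2.25*j^3 + 4.79*j^2 + 1.49*j + 5.5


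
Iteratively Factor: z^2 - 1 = (z - 1)*(z + 1)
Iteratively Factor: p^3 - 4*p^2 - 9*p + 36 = (p + 3)*(p^2 - 7*p + 12) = (p - 4)*(p + 3)*(p - 3)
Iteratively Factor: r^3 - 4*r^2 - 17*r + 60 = (r + 4)*(r^2 - 8*r + 15) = (r - 3)*(r + 4)*(r - 5)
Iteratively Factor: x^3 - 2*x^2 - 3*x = (x + 1)*(x^2 - 3*x) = (x - 3)*(x + 1)*(x)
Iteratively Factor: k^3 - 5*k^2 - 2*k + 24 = (k - 4)*(k^2 - k - 6) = (k - 4)*(k + 2)*(k - 3)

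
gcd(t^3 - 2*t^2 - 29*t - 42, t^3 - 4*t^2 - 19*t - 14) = t^2 - 5*t - 14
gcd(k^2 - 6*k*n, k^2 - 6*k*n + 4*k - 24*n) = k - 6*n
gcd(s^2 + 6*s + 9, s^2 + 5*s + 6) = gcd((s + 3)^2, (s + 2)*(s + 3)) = s + 3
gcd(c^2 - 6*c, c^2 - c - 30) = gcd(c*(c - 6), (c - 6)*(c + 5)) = c - 6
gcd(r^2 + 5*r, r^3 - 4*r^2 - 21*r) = r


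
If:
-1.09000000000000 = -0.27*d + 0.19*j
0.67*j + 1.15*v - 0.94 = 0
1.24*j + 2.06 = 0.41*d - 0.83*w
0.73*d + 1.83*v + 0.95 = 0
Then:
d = 10.91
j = 9.76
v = -4.87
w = -11.68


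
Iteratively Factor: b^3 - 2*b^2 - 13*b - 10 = (b + 1)*(b^2 - 3*b - 10) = (b - 5)*(b + 1)*(b + 2)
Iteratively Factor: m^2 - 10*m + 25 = (m - 5)*(m - 5)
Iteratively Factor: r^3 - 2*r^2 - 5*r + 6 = (r - 1)*(r^2 - r - 6) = (r - 3)*(r - 1)*(r + 2)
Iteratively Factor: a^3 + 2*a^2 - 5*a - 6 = (a + 1)*(a^2 + a - 6) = (a + 1)*(a + 3)*(a - 2)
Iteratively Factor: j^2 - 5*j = (j - 5)*(j)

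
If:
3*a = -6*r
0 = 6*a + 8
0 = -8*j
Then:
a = -4/3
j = 0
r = 2/3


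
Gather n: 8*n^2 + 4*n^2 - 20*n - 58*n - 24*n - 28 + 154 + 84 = 12*n^2 - 102*n + 210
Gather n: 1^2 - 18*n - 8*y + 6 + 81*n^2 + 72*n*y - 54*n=81*n^2 + n*(72*y - 72) - 8*y + 7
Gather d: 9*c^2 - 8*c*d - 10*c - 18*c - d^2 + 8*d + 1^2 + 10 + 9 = 9*c^2 - 28*c - d^2 + d*(8 - 8*c) + 20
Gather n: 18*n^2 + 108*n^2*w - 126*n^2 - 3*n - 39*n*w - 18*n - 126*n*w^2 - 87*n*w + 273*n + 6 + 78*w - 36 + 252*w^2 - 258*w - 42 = n^2*(108*w - 108) + n*(-126*w^2 - 126*w + 252) + 252*w^2 - 180*w - 72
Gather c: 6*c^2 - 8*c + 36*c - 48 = 6*c^2 + 28*c - 48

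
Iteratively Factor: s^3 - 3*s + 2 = (s - 1)*(s^2 + s - 2) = (s - 1)^2*(s + 2)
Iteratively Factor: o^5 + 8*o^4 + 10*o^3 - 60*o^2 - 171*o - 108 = (o + 1)*(o^4 + 7*o^3 + 3*o^2 - 63*o - 108) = (o + 1)*(o + 4)*(o^3 + 3*o^2 - 9*o - 27) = (o + 1)*(o + 3)*(o + 4)*(o^2 - 9) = (o + 1)*(o + 3)^2*(o + 4)*(o - 3)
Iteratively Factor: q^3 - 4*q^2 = (q)*(q^2 - 4*q) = q*(q - 4)*(q)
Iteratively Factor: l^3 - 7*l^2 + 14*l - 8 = (l - 2)*(l^2 - 5*l + 4) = (l - 2)*(l - 1)*(l - 4)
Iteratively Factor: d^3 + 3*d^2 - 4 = (d + 2)*(d^2 + d - 2) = (d + 2)^2*(d - 1)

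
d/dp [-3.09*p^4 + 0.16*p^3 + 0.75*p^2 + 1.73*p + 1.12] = -12.36*p^3 + 0.48*p^2 + 1.5*p + 1.73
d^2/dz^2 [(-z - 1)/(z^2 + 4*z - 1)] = 2*(-4*(z + 1)*(z + 2)^2 + (3*z + 5)*(z^2 + 4*z - 1))/(z^2 + 4*z - 1)^3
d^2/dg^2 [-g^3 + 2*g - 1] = -6*g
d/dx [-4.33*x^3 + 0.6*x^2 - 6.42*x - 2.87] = -12.99*x^2 + 1.2*x - 6.42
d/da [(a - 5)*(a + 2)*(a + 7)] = 3*a^2 + 8*a - 31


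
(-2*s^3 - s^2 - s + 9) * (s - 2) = -2*s^4 + 3*s^3 + s^2 + 11*s - 18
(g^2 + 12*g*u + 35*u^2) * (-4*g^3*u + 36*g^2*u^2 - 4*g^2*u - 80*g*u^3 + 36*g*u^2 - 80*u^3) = -4*g^5*u - 12*g^4*u^2 - 4*g^4*u + 212*g^3*u^3 - 12*g^3*u^2 + 300*g^2*u^4 + 212*g^2*u^3 - 2800*g*u^5 + 300*g*u^4 - 2800*u^5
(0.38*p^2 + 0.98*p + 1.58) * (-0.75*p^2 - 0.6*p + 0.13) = -0.285*p^4 - 0.963*p^3 - 1.7236*p^2 - 0.8206*p + 0.2054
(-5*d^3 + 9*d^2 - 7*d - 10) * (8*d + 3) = -40*d^4 + 57*d^3 - 29*d^2 - 101*d - 30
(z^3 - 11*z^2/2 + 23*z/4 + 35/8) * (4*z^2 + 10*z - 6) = 4*z^5 - 12*z^4 - 38*z^3 + 108*z^2 + 37*z/4 - 105/4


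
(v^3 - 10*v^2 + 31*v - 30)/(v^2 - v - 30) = (-v^3 + 10*v^2 - 31*v + 30)/(-v^2 + v + 30)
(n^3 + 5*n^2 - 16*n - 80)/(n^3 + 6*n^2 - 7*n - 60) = (n - 4)/(n - 3)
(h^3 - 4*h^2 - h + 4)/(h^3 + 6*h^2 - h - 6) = (h - 4)/(h + 6)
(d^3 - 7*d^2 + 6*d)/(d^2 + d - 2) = d*(d - 6)/(d + 2)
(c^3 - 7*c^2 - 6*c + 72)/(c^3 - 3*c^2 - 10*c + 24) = (c - 6)/(c - 2)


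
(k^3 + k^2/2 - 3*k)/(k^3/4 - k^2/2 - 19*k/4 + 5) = 2*k*(2*k^2 + k - 6)/(k^3 - 2*k^2 - 19*k + 20)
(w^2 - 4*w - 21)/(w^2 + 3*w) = (w - 7)/w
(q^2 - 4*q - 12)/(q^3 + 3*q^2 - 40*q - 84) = 1/(q + 7)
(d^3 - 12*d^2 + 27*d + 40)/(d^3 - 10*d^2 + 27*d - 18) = (d^3 - 12*d^2 + 27*d + 40)/(d^3 - 10*d^2 + 27*d - 18)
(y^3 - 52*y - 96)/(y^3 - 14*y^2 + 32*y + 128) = (y + 6)/(y - 8)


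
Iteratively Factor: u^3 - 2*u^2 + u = (u - 1)*(u^2 - u) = (u - 1)^2*(u)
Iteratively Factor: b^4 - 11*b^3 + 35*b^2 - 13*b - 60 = (b - 4)*(b^3 - 7*b^2 + 7*b + 15) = (b - 4)*(b - 3)*(b^2 - 4*b - 5) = (b - 4)*(b - 3)*(b + 1)*(b - 5)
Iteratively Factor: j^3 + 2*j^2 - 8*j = (j - 2)*(j^2 + 4*j) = j*(j - 2)*(j + 4)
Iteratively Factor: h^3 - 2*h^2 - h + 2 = (h - 2)*(h^2 - 1) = (h - 2)*(h - 1)*(h + 1)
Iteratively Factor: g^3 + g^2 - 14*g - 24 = (g + 3)*(g^2 - 2*g - 8) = (g + 2)*(g + 3)*(g - 4)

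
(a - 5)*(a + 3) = a^2 - 2*a - 15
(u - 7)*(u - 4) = u^2 - 11*u + 28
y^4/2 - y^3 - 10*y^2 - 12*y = y*(y/2 + 1)*(y - 6)*(y + 2)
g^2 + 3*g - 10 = (g - 2)*(g + 5)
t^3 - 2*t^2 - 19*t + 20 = (t - 5)*(t - 1)*(t + 4)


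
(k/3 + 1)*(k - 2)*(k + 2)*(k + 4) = k^4/3 + 7*k^3/3 + 8*k^2/3 - 28*k/3 - 16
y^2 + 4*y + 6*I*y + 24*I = (y + 4)*(y + 6*I)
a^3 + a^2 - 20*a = a*(a - 4)*(a + 5)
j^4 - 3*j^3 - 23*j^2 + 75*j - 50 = (j - 5)*(j - 2)*(j - 1)*(j + 5)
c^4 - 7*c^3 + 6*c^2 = c^2*(c - 6)*(c - 1)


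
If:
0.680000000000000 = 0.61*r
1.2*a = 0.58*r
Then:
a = 0.54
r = 1.11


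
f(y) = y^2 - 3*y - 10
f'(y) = 2*y - 3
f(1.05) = -12.05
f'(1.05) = -0.90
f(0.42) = -11.08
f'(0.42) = -2.16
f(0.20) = -10.56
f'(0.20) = -2.60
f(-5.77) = 40.60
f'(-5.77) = -14.54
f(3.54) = -8.09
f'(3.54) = 4.08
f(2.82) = -10.51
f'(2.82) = 2.64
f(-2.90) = 7.11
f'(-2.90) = -8.80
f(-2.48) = 3.59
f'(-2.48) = -7.96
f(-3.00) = 8.00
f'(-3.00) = -9.00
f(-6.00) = 44.00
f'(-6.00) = -15.00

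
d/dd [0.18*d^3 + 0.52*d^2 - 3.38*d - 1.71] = 0.54*d^2 + 1.04*d - 3.38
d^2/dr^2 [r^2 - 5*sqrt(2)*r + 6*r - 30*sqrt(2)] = 2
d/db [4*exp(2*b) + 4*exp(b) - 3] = (8*exp(b) + 4)*exp(b)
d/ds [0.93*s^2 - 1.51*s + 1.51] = 1.86*s - 1.51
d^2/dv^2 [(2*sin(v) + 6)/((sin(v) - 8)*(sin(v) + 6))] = 2*(-sin(v)^5 - 14*sin(v)^4 - 268*sin(v)^3 - 474*sin(v)^2 - 1764*sin(v) + 120)/((sin(v) - 8)^3*(sin(v) + 6)^3)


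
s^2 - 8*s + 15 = (s - 5)*(s - 3)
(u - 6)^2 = u^2 - 12*u + 36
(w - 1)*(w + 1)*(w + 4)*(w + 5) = w^4 + 9*w^3 + 19*w^2 - 9*w - 20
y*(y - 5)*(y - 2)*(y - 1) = y^4 - 8*y^3 + 17*y^2 - 10*y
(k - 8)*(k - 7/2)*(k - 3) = k^3 - 29*k^2/2 + 125*k/2 - 84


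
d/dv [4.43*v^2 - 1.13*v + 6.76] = 8.86*v - 1.13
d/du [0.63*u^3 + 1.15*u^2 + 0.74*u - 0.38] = 1.89*u^2 + 2.3*u + 0.74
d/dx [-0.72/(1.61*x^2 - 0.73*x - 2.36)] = (2.3184*x - 0.5256)/(-1.61*x^2 + 0.73*x + 2.36)^2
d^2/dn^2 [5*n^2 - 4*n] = 10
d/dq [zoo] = 0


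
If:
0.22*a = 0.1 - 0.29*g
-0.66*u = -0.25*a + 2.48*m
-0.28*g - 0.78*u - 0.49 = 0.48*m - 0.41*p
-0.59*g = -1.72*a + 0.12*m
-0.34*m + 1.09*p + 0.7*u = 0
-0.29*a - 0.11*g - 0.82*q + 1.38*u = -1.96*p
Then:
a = 0.10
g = 0.27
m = 0.17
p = 0.44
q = -0.03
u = -0.60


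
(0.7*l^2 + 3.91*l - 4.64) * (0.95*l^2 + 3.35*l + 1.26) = 0.665*l^4 + 6.0595*l^3 + 9.5725*l^2 - 10.6174*l - 5.8464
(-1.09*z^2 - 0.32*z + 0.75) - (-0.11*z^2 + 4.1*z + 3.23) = -0.98*z^2 - 4.42*z - 2.48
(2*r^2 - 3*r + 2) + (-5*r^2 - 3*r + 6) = -3*r^2 - 6*r + 8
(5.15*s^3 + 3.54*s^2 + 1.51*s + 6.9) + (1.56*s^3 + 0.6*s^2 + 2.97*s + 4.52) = 6.71*s^3 + 4.14*s^2 + 4.48*s + 11.42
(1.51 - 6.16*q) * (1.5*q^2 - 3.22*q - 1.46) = -9.24*q^3 + 22.1002*q^2 + 4.1314*q - 2.2046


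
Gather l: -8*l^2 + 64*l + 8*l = -8*l^2 + 72*l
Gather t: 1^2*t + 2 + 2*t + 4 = 3*t + 6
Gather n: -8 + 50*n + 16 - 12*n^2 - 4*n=-12*n^2 + 46*n + 8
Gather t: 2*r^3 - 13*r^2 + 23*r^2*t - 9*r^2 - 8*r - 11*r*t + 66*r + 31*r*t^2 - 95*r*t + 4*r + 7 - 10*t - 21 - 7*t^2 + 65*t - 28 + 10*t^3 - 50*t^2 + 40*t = 2*r^3 - 22*r^2 + 62*r + 10*t^3 + t^2*(31*r - 57) + t*(23*r^2 - 106*r + 95) - 42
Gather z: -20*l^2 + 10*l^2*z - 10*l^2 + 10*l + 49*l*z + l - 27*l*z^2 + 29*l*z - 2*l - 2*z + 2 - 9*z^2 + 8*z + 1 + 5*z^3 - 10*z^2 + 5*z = -30*l^2 + 9*l + 5*z^3 + z^2*(-27*l - 19) + z*(10*l^2 + 78*l + 11) + 3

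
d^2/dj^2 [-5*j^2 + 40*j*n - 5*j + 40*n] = -10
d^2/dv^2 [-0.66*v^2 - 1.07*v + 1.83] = -1.32000000000000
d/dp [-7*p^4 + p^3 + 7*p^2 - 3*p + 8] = -28*p^3 + 3*p^2 + 14*p - 3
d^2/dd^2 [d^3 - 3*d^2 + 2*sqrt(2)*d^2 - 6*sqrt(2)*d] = 6*d - 6 + 4*sqrt(2)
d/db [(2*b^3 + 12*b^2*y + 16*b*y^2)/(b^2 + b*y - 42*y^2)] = 2*(b^4 + 2*b^3*y - 128*b^2*y^2 - 504*b*y^3 - 336*y^4)/(b^4 + 2*b^3*y - 83*b^2*y^2 - 84*b*y^3 + 1764*y^4)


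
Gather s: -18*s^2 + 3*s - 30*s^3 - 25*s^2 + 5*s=-30*s^3 - 43*s^2 + 8*s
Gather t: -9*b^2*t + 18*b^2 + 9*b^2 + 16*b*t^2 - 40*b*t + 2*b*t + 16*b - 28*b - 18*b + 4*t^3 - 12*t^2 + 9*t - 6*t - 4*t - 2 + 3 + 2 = 27*b^2 - 30*b + 4*t^3 + t^2*(16*b - 12) + t*(-9*b^2 - 38*b - 1) + 3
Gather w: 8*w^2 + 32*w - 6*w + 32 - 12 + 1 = 8*w^2 + 26*w + 21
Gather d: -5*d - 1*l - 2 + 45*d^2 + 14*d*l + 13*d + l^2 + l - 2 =45*d^2 + d*(14*l + 8) + l^2 - 4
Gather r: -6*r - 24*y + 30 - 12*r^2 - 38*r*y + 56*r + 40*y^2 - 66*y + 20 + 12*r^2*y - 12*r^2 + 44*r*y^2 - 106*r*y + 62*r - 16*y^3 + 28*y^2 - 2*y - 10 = r^2*(12*y - 24) + r*(44*y^2 - 144*y + 112) - 16*y^3 + 68*y^2 - 92*y + 40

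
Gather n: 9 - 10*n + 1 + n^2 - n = n^2 - 11*n + 10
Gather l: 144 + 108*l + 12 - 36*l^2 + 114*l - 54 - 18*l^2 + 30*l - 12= -54*l^2 + 252*l + 90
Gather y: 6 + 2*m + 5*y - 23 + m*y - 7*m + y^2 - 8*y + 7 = -5*m + y^2 + y*(m - 3) - 10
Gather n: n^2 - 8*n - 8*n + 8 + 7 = n^2 - 16*n + 15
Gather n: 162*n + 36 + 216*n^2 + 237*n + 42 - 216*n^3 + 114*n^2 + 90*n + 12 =-216*n^3 + 330*n^2 + 489*n + 90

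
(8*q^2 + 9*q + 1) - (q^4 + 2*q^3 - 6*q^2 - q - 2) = -q^4 - 2*q^3 + 14*q^2 + 10*q + 3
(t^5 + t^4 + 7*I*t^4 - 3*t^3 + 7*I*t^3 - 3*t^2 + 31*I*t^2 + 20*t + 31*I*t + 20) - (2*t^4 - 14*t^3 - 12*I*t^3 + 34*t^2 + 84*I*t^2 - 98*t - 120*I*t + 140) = t^5 - t^4 + 7*I*t^4 + 11*t^3 + 19*I*t^3 - 37*t^2 - 53*I*t^2 + 118*t + 151*I*t - 120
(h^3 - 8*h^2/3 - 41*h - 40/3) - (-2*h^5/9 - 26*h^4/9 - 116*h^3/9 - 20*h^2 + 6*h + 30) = 2*h^5/9 + 26*h^4/9 + 125*h^3/9 + 52*h^2/3 - 47*h - 130/3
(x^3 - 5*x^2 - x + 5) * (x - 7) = x^4 - 12*x^3 + 34*x^2 + 12*x - 35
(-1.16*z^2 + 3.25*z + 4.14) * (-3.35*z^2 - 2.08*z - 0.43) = 3.886*z^4 - 8.4747*z^3 - 20.1302*z^2 - 10.0087*z - 1.7802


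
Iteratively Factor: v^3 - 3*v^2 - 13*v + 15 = (v - 5)*(v^2 + 2*v - 3) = (v - 5)*(v + 3)*(v - 1)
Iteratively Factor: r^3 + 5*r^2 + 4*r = (r + 4)*(r^2 + r) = (r + 1)*(r + 4)*(r)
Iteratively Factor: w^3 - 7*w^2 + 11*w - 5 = (w - 1)*(w^2 - 6*w + 5) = (w - 5)*(w - 1)*(w - 1)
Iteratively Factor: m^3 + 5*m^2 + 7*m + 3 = (m + 3)*(m^2 + 2*m + 1) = (m + 1)*(m + 3)*(m + 1)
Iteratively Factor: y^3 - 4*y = (y + 2)*(y^2 - 2*y) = y*(y + 2)*(y - 2)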